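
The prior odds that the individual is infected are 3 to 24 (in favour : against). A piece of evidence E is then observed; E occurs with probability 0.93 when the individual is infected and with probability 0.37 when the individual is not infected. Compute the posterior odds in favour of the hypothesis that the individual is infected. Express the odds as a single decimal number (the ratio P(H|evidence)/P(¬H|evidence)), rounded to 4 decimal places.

Prior odds = 3/24 = 0.12500.
Likelihood ratio for E = 0.93/0.37 = 2.5135.
Posterior odds = prior odds × LR = 0.31419.

Posterior odds ≈ 0.3142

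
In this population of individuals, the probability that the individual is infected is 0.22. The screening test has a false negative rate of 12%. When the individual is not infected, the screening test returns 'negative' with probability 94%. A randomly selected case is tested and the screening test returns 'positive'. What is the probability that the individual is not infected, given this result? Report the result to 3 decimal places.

Write H for 'the individual is infected'. Prior odds H:¬H = 0.22/0.78 = 0.28205. For the 'positive' outcome, the likelihood ratio is 0.88/0.06 = 14.667.
Posterior odds = 0.28205 × 14.667 = 4.1368, so P(H|E) = 4.1368/(1+4.1368) = 0.805. Then P(¬H|E) = 1 − 0.805 = 0.195.

P(¬H | E) ≈ 0.195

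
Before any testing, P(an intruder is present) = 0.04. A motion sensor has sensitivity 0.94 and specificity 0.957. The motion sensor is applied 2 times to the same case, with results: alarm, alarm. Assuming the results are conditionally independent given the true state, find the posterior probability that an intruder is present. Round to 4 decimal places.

Let H be the event that an intruder is present; start with P(H) = 0.04. P('alarm'|H) = 0.94, P('alarm'|¬H) = 0.043.
Update on result 1 ('alarm'): P(H) ← 0.94·0.0400 / (0.94·0.0400 + 0.043·0.9600) = 0.037600/0.078880 = 0.4767.
Update on result 2 ('alarm'): P(H) ← 0.94·0.4767 / (0.94·0.4767 + 0.043·0.5233) = 0.44807/0.47058 = 0.9522.

Posterior P(H) ≈ 0.9522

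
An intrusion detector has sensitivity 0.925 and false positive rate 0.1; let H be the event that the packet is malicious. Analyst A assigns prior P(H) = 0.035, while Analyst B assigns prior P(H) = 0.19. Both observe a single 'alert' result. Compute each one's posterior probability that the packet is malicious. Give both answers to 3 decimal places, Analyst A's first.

Analyst A: 0.251; Analyst B: 0.685

P('+'|H) = 0.925, P('+'|¬H) = 0.1.
Analyst A: numerator 0.925·0.035 = 0.032375; evidence = 0.032375+0.1·0.965 = 0.12888; posterior = 0.251.
Analyst B: numerator 0.925·0.19 = 0.17575; evidence = 0.17575+0.1·0.81 = 0.25675; posterior = 0.685.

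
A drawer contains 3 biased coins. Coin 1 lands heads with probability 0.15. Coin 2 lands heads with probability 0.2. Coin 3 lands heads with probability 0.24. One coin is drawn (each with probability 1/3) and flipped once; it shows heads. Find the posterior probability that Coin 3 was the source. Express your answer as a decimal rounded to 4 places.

Posterior probability ≈ 0.4068

P(heads|C1) = 0.15; P(heads|C2) = 0.2; P(heads|C3) = 0.24.
Prior × likelihood for each source: 0.333333·0.15=0.05000, 0.333333·0.2=0.06667, 0.333333·0.24=0.08000. Summing gives P(heads) = 0.19667.
P(Coin 3 | heads) = 0.08000 / 0.19667 = 0.4068.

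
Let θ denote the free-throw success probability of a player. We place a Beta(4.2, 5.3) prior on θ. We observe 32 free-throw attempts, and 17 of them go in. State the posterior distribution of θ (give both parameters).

The binomial likelihood is conjugate to the Beta prior: with 17 successes and 15 failures, the posterior is Beta(4.2+17, 5.3+15) = Beta(21.2, 20.3).

Posterior: Beta(21.2, 20.3)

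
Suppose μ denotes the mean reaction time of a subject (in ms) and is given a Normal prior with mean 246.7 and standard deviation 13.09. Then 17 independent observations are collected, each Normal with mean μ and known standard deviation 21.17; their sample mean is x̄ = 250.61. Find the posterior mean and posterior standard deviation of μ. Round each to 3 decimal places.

Posterior mean ≈ 250.089; posterior SD ≈ 4.780

Prior precision 1/τ₀² = 1/13.09² = 0.00583607; data precision n/σ² = 17/21.17² = 0.0379321.
Posterior precision = 0.00583607 + 0.0379321 = 0.0437682, giving posterior SD = 1/√0.0437682 = 4.780.
Posterior mean = (0.00583607·246.7 + 0.0379321·250.61) / 0.0437682 = 250.089.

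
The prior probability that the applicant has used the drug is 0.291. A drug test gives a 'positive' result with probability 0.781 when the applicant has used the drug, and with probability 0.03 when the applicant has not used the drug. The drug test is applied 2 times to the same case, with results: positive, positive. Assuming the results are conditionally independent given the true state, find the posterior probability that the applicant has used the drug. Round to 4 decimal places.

Let H be the event that the applicant has used the drug; start with P(H) = 0.291. P('positive'|H) = 0.781, P('positive'|¬H) = 0.03.
Update on result 1 ('positive'): P(H) ← 0.781·0.2910 / (0.781·0.2910 + 0.03·0.7090) = 0.22727/0.24854 = 0.9144.
Update on result 2 ('positive'): P(H) ← 0.781·0.9144 / (0.781·0.9144 + 0.03·0.0856) = 0.71416/0.71673 = 0.9964.

Posterior P(H) ≈ 0.9964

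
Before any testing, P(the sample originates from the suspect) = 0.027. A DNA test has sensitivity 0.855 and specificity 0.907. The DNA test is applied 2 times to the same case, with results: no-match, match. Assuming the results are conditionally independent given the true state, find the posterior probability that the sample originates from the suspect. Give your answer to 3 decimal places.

With H the event that the sample originates from the suspect, the joint likelihood of the observed sequence is P(data|H) = 0.145·0.855 = 0.12397 and P(data|¬H) = 0.907·0.093 = 0.084351.
Bayes: P(H|data) = 0.027·0.12397 / (0.027·0.12397 + 0.973·0.084351) = 0.0033473/0.085421 = 0.0392.

Posterior P(H) ≈ 0.039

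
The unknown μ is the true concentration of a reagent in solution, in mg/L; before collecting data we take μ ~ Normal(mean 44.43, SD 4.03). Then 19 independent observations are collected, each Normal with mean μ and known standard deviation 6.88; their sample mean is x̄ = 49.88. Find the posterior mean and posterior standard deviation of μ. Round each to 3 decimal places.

Posterior mean ≈ 49.155; posterior SD ≈ 1.470

Prior precision 1/τ₀² = 1/4.03² = 0.0615729; data precision n/σ² = 19/6.88² = 0.401399.
Posterior precision = 0.0615729 + 0.401399 = 0.462972, giving posterior SD = 1/√0.462972 = 1.470.
Posterior mean = (0.0615729·44.43 + 0.401399·49.88) / 0.462972 = 49.155.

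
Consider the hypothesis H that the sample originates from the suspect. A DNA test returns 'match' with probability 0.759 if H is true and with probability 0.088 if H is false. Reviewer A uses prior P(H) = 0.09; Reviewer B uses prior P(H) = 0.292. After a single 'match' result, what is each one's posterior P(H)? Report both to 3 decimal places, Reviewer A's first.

Reviewer A: 0.460; Reviewer B: 0.781

The likelihood ratio for a 'match' result is 0.759/0.088 = 8.6250.
Reviewer A: prior odds 0.09/0.91 = 0.098901; posterior odds 0.85302; posterior probability 0.460.
Reviewer B: prior odds 0.292/0.708 = 0.41243; posterior odds 3.5572; posterior probability 0.781.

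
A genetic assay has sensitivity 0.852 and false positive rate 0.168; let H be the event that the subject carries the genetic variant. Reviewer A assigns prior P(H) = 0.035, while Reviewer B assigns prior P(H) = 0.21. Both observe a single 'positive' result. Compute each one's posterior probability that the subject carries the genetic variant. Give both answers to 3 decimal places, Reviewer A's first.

P('+'|H) = 0.852, P('+'|¬H) = 0.168.
Reviewer A: numerator 0.852·0.035 = 0.029820; evidence = 0.029820+0.168·0.965 = 0.19194; posterior = 0.155.
Reviewer B: numerator 0.852·0.21 = 0.17892; evidence = 0.17892+0.168·0.79 = 0.31164; posterior = 0.574.

Reviewer A: 0.155; Reviewer B: 0.574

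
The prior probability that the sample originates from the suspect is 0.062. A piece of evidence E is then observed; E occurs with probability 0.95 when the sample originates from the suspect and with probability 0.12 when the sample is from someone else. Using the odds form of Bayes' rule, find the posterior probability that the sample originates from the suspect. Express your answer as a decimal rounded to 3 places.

Posterior probability ≈ 0.344

Prior odds = 0.062/(1−0.062) = 0.066098.
Likelihood ratio for E = 0.95/0.12 = 7.9167.
Posterior odds = prior odds × LR = 0.52328.
Posterior probability = odds/(1+odds) = 0.52328/1.5233 = 0.344.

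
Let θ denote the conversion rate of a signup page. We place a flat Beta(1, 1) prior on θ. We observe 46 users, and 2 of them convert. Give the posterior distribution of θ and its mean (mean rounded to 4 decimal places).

Posterior: Beta(3, 45); mean ≈ 0.0625

The binomial likelihood is conjugate to the Beta prior: with 2 successes and 44 failures, the posterior is Beta(1+2, 1+44) = Beta(3, 45).
E[θ | data] = 3/(3+45) = 0.0625.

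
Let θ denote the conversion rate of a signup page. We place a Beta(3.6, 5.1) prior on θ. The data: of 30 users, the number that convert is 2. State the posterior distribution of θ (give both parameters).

Posterior: Beta(5.6, 33.1)

Observing 2 successes and 28 failures updates Beta(3.6, 5.1) by adding the success and failure counts to the two shape parameters: α = 3.6+2 = 5.6, β = 5.1+28 = 33.1.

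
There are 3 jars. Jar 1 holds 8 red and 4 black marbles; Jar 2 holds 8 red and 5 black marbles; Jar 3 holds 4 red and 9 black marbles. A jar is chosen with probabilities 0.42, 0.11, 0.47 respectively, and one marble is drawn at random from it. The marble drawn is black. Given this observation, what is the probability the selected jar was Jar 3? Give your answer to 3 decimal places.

Tabulate prior·likelihood by source: [1] prior 0.42, lik 0.3333, product 0.1400; [2] prior 0.11, lik 0.3846, product 0.04231; [3] prior 0.47, lik 0.6923, product 0.3254.
Normalizing constant = 0.50769; the posterior for Jar 3 is its product over the sum, 0.3254/0.50769 = 0.641.

Posterior probability ≈ 0.641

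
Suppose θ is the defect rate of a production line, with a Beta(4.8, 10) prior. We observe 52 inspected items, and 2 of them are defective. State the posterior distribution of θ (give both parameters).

Posterior: Beta(6.8, 60)

Observing 2 successes and 50 failures updates Beta(4.8, 10) by adding the success and failure counts to the two shape parameters: α = 4.8+2 = 6.8, β = 10+50 = 60.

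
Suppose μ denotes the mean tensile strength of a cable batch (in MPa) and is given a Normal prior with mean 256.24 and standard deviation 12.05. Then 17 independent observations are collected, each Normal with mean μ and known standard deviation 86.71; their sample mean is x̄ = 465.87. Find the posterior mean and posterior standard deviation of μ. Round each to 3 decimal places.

Prior precision 1/τ₀² = 1/12.05² = 0.00688693; data precision n/σ² = 17/86.71² = 0.00226105.
Posterior precision = 0.00688693 + 0.00226105 = 0.00914799, giving posterior SD = 1/√0.00914799 = 10.455.
Posterior mean = (0.00688693·256.24 + 0.00226105·465.87) / 0.00914799 = 308.053.

Posterior mean ≈ 308.053; posterior SD ≈ 10.455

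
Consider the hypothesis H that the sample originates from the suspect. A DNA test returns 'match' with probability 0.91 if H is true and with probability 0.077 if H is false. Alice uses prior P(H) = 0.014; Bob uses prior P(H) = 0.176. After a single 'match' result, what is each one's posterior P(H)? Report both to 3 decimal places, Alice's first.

P('+'|H) = 0.91, P('+'|¬H) = 0.077.
Alice: numerator 0.91·0.014 = 0.012740; evidence = 0.012740+0.077·0.986 = 0.088662; posterior = 0.144.
Bob: numerator 0.91·0.176 = 0.16016; evidence = 0.16016+0.077·0.824 = 0.22361; posterior = 0.716.

Alice: 0.144; Bob: 0.716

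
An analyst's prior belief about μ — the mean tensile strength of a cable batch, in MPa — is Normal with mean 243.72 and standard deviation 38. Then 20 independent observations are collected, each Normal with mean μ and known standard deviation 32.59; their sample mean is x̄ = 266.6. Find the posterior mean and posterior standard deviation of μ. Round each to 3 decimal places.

Posterior mean ≈ 265.788; posterior SD ≈ 7.157

Prior precision 1/τ₀² = 1/38² = 0.00069252; data precision n/σ² = 20/32.59² = 0.0188305.
Posterior precision = 0.00069252 + 0.0188305 = 0.0195230, giving posterior SD = 1/√0.0195230 = 7.157.
Posterior mean = (0.00069252·243.72 + 0.0188305·266.6) / 0.0195230 = 265.788.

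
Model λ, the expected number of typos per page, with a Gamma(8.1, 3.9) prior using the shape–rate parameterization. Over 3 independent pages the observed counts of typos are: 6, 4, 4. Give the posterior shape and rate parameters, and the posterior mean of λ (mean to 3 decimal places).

Posterior: Gamma(shape=22.1, rate=6.9); mean ≈ 3.203

The Poisson likelihood adds the total count to the shape and the number of exposure periods to the rate. Here ∑xᵢ = 14 and n = 3, so shape 8.1→22.1 and rate 3.9→6.9.
E[λ | data] = 22.1/6.9 = 3.203.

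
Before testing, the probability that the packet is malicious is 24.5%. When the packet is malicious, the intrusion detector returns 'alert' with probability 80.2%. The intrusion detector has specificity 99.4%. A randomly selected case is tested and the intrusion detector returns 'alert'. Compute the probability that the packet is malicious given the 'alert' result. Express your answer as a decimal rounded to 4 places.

Let H be the event that the packet is malicious. P(H) = 0.245, so P(¬H) = 0.755. With E the 'alert' result, P(E|H) = 0.802 and P(E|¬H) = 0.006.
P(E) = 0.802·0.245 + 0.006·0.755 = 0.19649 + 0.0045300 = 0.20102.
By Bayes' theorem, P(H|E) = 0.19649 / 0.20102 = 0.9775.

P(H | E) ≈ 0.9775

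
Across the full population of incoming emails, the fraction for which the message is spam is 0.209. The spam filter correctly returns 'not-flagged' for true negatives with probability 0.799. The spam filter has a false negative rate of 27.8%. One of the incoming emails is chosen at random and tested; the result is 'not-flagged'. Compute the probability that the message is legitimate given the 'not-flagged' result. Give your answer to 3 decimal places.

Let H be the event that the message is spam. P(H) = 0.209, so P(¬H) = 0.791. With E the 'not-flagged' result, P(E|H) = 0.278 and P(E|¬H) = 0.799.
P(E) = 0.278·0.209 + 0.799·0.791 = 0.058102 + 0.63201 = 0.69011.
By Bayes' theorem, P(H|E) = 0.058102 / 0.69011 = 0.084. Hence P(¬H|E) = 1 − 0.084 = 0.916.

P(¬H | E) ≈ 0.916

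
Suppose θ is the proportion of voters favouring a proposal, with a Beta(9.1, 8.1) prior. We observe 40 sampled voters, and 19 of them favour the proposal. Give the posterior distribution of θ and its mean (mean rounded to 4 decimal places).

Posterior: Beta(28.1, 29.1); mean ≈ 0.4913

The binomial likelihood is conjugate to the Beta prior: with 19 successes and 21 failures, the posterior is Beta(9.1+19, 8.1+21) = Beta(28.1, 29.1).
E[θ | data] = 28.1/(28.1+29.1) = 0.4913.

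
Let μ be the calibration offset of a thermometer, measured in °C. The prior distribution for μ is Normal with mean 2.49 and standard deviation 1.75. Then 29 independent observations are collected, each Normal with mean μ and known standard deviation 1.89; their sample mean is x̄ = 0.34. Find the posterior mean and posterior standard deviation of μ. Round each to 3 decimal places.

With known σ, the Normal prior is conjugate. Weight on the data is w = (n/σ²)/(n/σ² + 1/τ₀²) = 8.11847/(8.11847+0.326531) = 0.96133.
Posterior mean = w·x̄ + (1−w)·μ₀ = 0.96133·0.34 + 0.038666·2.49 = 0.423. Posterior variance = 1/(8.11847+0.326531) = 0.118413, so SD = 0.344.

Posterior mean ≈ 0.423; posterior SD ≈ 0.344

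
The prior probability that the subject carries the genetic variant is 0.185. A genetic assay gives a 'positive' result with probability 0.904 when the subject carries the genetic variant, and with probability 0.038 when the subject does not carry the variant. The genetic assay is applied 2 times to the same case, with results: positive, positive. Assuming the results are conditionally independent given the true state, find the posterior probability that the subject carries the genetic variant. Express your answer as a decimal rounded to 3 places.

With H the event that the subject carries the genetic variant, the joint likelihood of the observed sequence is P(data|H) = 0.904·0.904 = 0.81722 and P(data|¬H) = 0.038·0.038 = 0.0014440.
Bayes: P(H|data) = 0.185·0.81722 / (0.185·0.81722 + 0.815·0.0014440) = 0.15118/0.15236 = 0.9923.

Posterior P(H) ≈ 0.992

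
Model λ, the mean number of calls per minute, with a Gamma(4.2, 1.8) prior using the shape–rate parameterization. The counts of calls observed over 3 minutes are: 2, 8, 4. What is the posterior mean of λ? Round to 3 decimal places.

Total count ∑xᵢ = 14 over n = 3 minutes.
Gamma is conjugate to the Poisson likelihood: posterior is Gamma(shape = 4.2+14 = 18.2, rate = 1.8+3 = 4.8).
E[λ | data] = 18.2/4.8 = 3.792.

Posterior mean ≈ 3.792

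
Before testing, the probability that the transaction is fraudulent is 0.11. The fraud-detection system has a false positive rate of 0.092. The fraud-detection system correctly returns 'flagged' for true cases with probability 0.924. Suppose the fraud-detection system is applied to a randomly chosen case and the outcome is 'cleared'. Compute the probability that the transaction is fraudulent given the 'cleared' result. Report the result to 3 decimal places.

P(H | E) ≈ 0.010

Let H be the event that the transaction is fraudulent. P(H) = 0.11, so P(¬H) = 0.89. With E the 'cleared' result, P(E|H) = 0.076 and P(E|¬H) = 0.908.
P(E) = 0.076·0.11 + 0.908·0.89 = 0.0083600 + 0.80812 = 0.81648.
By Bayes' theorem, P(H|E) = 0.0083600 / 0.81648 = 0.010.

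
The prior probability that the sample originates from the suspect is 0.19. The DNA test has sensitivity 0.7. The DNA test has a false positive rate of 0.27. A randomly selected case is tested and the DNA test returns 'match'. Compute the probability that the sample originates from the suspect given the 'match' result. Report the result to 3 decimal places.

Let H be the event that the sample originates from the suspect. P(H) = 0.19, so P(¬H) = 0.81. With E the 'match' result, P(E|H) = 0.7 and P(E|¬H) = 0.27.
P(E) = 0.7·0.19 + 0.27·0.81 = 0.13300 + 0.21870 = 0.35170.
By Bayes' theorem, P(H|E) = 0.13300 / 0.35170 = 0.378.

P(H | E) ≈ 0.378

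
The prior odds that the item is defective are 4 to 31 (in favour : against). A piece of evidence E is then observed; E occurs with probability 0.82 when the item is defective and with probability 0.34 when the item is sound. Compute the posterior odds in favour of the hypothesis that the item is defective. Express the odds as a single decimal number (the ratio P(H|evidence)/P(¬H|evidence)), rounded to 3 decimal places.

Prior odds = 4/31 = 0.12903. In log-odds, ln(0.12903) = -2.0477.
Add log likelihood ratio: ln(2.4118) = 0.88036.
Posterior log-odds = -1.1673, so posterior odds = exp(-1.1673) = 0.31120.

Posterior odds ≈ 0.311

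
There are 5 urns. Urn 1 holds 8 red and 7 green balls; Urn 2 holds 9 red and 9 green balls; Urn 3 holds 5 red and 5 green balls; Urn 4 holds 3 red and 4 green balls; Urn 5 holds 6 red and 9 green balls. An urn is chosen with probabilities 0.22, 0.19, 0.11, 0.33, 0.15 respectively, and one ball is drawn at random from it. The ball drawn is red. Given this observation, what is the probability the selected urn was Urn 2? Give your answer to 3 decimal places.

Posterior probability ≈ 0.203

Tabulate prior·likelihood by source: [1] prior 0.22, lik 0.5333, product 0.1173; [2] prior 0.19, lik 0.5, product 0.09500; [3] prior 0.11, lik 0.5, product 0.05500; [4] prior 0.33, lik 0.4286, product 0.1414; [5] prior 0.15, lik 0.4, product 0.06000.
Normalizing constant = 0.46876; the posterior for Urn 2 is its product over the sum, 0.09500/0.46876 = 0.203.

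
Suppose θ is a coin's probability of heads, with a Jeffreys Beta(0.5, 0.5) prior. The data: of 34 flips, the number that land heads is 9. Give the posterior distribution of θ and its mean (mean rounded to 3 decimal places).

Observing 9 successes and 25 failures updates Beta(0.5, 0.5) by adding the success and failure counts to the two shape parameters: α = 0.5+9 = 9.5, β = 0.5+25 = 25.5.
E[θ | data] = 9.5/(9.5+25.5) = 0.271.

Posterior: Beta(9.5, 25.5); mean ≈ 0.271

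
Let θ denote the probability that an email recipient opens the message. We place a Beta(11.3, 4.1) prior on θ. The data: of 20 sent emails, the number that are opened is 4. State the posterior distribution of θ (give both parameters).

The binomial likelihood is conjugate to the Beta prior: with 4 successes and 16 failures, the posterior is Beta(11.3+4, 4.1+16) = Beta(15.3, 20.1).

Posterior: Beta(15.3, 20.1)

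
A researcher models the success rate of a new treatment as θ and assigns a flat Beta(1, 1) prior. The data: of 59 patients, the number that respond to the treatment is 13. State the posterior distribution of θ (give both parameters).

The binomial likelihood is conjugate to the Beta prior: with 13 successes and 46 failures, the posterior is Beta(1+13, 1+46) = Beta(14, 47).

Posterior: Beta(14, 47)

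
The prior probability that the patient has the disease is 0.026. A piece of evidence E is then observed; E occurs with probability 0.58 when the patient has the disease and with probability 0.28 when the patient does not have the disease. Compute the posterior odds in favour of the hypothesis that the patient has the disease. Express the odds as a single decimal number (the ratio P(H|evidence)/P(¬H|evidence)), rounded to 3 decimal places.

Posterior odds ≈ 0.055

Prior odds = 0.026/(1−0.026) = 0.026694.
Likelihood ratio for E = 0.58/0.28 = 2.0714.
Posterior odds = prior odds × LR = 0.055295.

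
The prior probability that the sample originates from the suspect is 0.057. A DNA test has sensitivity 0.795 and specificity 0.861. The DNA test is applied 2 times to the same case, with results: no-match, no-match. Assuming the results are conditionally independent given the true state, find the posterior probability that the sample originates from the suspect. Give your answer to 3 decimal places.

Posterior P(H) ≈ 0.003

With H the event that the sample originates from the suspect, the joint likelihood of the observed sequence is P(data|H) = 0.205·0.205 = 0.042025 and P(data|¬H) = 0.861·0.861 = 0.74132.
Bayes: P(H|data) = 0.057·0.042025 / (0.057·0.042025 + 0.943·0.74132) = 0.0023954/0.70146 = 0.0034.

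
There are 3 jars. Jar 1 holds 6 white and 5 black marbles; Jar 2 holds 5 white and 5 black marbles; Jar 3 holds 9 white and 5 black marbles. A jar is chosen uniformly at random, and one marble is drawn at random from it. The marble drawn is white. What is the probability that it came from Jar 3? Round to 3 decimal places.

Posterior probability ≈ 0.381

P(white|Jar 1) = 0.5455; P(white|Jar 2) = 0.5; P(white|Jar 3) = 0.6429.
Prior × likelihood for each source: 0.333333·0.5455=0.1818, 0.333333·0.5=0.1667, 0.333333·0.6429=0.2143. Summing gives P(white) = 0.56277.
P(Jar 3 | white) = 0.2143 / 0.56277 = 0.381.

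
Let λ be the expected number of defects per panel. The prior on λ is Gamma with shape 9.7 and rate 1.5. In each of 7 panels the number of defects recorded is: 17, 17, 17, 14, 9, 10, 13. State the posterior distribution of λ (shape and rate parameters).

Total count ∑xᵢ = 97 over n = 7 panels.
Gamma is conjugate to the Poisson likelihood: posterior is Gamma(shape = 9.7+97 = 106.7, rate = 1.5+7 = 8.5).

Posterior: Gamma(shape=106.7, rate=8.5)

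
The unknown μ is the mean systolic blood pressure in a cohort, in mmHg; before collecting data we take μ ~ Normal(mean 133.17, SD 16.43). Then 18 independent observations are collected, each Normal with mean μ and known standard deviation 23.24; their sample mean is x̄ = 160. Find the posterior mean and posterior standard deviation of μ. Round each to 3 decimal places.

Posterior mean ≈ 157.316; posterior SD ≈ 5.197

Prior precision 1/τ₀² = 1/16.43² = 0.00370446; data precision n/σ² = 18/23.24² = 0.0333273.
Posterior precision = 0.00370446 + 0.0333273 = 0.0370318, giving posterior SD = 1/√0.0370318 = 5.197.
Posterior mean = (0.00370446·133.17 + 0.0333273·160) / 0.0370318 = 157.316.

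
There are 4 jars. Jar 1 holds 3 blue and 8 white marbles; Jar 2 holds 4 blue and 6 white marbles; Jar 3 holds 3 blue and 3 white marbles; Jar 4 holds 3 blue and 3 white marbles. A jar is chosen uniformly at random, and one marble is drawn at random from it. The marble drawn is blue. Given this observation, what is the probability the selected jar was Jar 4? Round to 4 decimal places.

P(blue|Jar 1) = 0.2727; P(blue|Jar 2) = 0.4; P(blue|Jar 3) = 0.5; P(blue|Jar 4) = 0.5.
Prior × likelihood for each source: 0.25·0.2727=0.06818, 0.25·0.4=0.1000, 0.25·0.5=0.1250, 0.25·0.5=0.1250. Summing gives P(blue) = 0.41818.
P(Jar 4 | blue) = 0.1250 / 0.41818 = 0.2989.

Posterior probability ≈ 0.2989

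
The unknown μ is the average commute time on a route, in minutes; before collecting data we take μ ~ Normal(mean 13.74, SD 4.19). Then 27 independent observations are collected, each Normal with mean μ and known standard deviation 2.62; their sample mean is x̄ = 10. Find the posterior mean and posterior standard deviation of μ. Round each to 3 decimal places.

Posterior mean ≈ 10.053; posterior SD ≈ 0.501

With known σ, the Normal prior is conjugate. Weight on the data is w = (n/σ²)/(n/σ² + 1/τ₀²) = 3.93334/(3.93334+0.0569603) = 0.98573.
Posterior mean = w·x̄ + (1−w)·μ₀ = 0.98573·10 + 0.014275·13.74 = 10.053. Posterior variance = 1/(3.93334+0.0569603) = 0.250608, so SD = 0.501.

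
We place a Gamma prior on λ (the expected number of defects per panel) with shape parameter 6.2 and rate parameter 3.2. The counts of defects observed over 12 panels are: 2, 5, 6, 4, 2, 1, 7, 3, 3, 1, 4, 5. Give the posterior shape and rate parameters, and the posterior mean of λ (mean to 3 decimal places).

Posterior: Gamma(shape=49.2, rate=15.2); mean ≈ 3.237

The Poisson likelihood adds the total count to the shape and the number of exposure periods to the rate. Here ∑xᵢ = 43 and n = 12, so shape 6.2→49.2 and rate 3.2→15.2.
Posterior mean = shape/rate = 49.2/15.2 = 3.237.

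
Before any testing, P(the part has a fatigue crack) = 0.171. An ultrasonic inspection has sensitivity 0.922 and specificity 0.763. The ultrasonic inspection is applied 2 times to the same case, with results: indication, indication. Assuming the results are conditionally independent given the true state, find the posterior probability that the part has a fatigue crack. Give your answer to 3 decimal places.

With H the event that the part has a fatigue crack, the joint likelihood of the observed sequence is P(data|H) = 0.922·0.922 = 0.85008 and P(data|¬H) = 0.237·0.237 = 0.056169.
Bayes: P(H|data) = 0.171·0.85008 / (0.171·0.85008 + 0.829·0.056169) = 0.14536/0.19193 = 0.7574.

Posterior P(H) ≈ 0.757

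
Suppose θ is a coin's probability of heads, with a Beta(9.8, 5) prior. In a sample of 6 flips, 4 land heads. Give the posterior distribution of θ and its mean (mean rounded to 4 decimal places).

Observing 4 successes and 2 failures updates Beta(9.8, 5) by adding the success and failure counts to the two shape parameters: α = 9.8+4 = 13.8, β = 5+2 = 7.
E[θ | data] = 13.8/(13.8+7) = 0.6635.

Posterior: Beta(13.8, 7); mean ≈ 0.6635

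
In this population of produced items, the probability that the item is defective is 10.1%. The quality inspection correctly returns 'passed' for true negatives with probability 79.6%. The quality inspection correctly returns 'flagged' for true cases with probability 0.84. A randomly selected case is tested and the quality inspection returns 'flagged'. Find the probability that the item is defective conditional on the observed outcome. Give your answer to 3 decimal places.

Let H be the event that the item is defective. P(H) = 0.101, so P(¬H) = 0.899. With E the 'flagged' result, P(E|H) = 0.84 and P(E|¬H) = 0.204.
P(E) = 0.84·0.101 + 0.204·0.899 = 0.084840 + 0.18340 = 0.26824.
By Bayes' theorem, P(H|E) = 0.084840 / 0.26824 = 0.316.

P(H | E) ≈ 0.316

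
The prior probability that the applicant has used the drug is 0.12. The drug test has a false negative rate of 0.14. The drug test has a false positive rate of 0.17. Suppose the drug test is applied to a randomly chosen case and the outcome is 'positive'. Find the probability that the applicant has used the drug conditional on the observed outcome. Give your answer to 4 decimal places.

Write H for 'the applicant has used the drug'. Prior odds H:¬H = 0.12/0.88 = 0.13636. For the 'positive' outcome, the likelihood ratio is 0.86/0.17 = 5.0588.
Posterior odds = 0.13636 × 5.0588 = 0.68984, so P(H|E) = 0.68984/(1+0.68984) = 0.4082.

P(H | E) ≈ 0.4082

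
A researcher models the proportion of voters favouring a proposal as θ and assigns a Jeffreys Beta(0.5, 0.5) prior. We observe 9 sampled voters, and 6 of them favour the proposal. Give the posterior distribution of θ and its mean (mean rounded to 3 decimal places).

Posterior: Beta(6.5, 3.5); mean ≈ 0.650

Observing 6 successes and 3 failures updates Beta(0.5, 0.5) by adding the success and failure counts to the two shape parameters: α = 0.5+6 = 6.5, β = 0.5+3 = 3.5.
Posterior mean = α/(α+β) = 6.5/10 = 0.650.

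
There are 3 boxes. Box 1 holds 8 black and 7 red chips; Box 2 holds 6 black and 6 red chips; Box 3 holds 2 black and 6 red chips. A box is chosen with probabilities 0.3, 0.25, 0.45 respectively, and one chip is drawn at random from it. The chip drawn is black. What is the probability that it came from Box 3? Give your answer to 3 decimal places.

Tabulate prior·likelihood by source: [1] prior 0.3, lik 0.5333, product 0.1600; [2] prior 0.25, lik 0.5, product 0.1250; [3] prior 0.45, lik 0.25, product 0.1125.
Normalizing constant = 0.39750; the posterior for Box 3 is its product over the sum, 0.1125/0.39750 = 0.283.

Posterior probability ≈ 0.283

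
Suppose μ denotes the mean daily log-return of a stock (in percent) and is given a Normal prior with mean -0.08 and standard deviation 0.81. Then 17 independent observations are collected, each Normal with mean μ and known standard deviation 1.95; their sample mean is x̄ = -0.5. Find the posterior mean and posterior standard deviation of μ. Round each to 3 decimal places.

Posterior mean ≈ -0.393; posterior SD ≈ 0.408

Prior precision 1/τ₀² = 1/0.81² = 1.52416; data precision n/σ² = 17/1.95² = 4.47074.
Posterior precision = 1.52416 + 4.47074 = 5.99490, giving posterior SD = 1/√5.99490 = 0.408.
Posterior mean = (1.52416·-0.08 + 4.47074·-0.5) / 5.99490 = -0.393.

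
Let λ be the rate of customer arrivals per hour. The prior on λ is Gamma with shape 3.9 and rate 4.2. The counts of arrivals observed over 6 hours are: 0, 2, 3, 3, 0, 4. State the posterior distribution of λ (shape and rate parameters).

Total count ∑xᵢ = 12 over n = 6 hours.
Gamma is conjugate to the Poisson likelihood: posterior is Gamma(shape = 3.9+12 = 15.9, rate = 4.2+6 = 10.2).

Posterior: Gamma(shape=15.9, rate=10.2)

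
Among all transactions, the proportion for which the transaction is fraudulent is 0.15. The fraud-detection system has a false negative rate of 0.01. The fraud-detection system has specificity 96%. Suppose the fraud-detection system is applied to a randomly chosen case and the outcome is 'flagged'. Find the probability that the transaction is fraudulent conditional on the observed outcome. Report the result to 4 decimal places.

P(H | E) ≈ 0.8137

Write H for 'the transaction is fraudulent'. Prior odds H:¬H = 0.15/0.85 = 0.17647. For the 'flagged' outcome, the likelihood ratio is 0.99/0.04 = 24.750.
Posterior odds = 0.17647 × 24.750 = 4.3676, so P(H|E) = 4.3676/(1+4.3676) = 0.8137.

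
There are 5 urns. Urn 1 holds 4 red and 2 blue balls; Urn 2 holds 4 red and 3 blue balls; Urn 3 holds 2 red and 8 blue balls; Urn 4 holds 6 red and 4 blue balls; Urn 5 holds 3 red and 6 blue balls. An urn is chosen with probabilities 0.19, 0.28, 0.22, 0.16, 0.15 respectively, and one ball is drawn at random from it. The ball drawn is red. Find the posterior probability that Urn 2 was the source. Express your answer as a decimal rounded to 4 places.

Tabulate prior·likelihood by source: [1] prior 0.19, lik 0.6667, product 0.1267; [2] prior 0.28, lik 0.5714, product 0.1600; [3] prior 0.22, lik 0.2, product 0.04400; [4] prior 0.16, lik 0.6, product 0.09600; [5] prior 0.15, lik 0.3333, product 0.05000.
Normalizing constant = 0.47667; the posterior for Urn 2 is its product over the sum, 0.1600/0.47667 = 0.3357.

Posterior probability ≈ 0.3357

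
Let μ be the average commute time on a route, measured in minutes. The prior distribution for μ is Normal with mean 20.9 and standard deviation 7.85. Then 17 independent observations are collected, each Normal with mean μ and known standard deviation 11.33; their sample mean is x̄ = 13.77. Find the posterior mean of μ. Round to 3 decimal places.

Posterior mean ≈ 14.548

Prior precision 1/τ₀² = 1/7.85² = 0.0162278; data precision n/σ² = 17/11.33² = 0.132431.
Posterior precision = 0.0162278 + 0.132431 = 0.148659.
Posterior mean = (0.0162278·20.9 + 0.132431·13.77) / 0.148659 = 14.548.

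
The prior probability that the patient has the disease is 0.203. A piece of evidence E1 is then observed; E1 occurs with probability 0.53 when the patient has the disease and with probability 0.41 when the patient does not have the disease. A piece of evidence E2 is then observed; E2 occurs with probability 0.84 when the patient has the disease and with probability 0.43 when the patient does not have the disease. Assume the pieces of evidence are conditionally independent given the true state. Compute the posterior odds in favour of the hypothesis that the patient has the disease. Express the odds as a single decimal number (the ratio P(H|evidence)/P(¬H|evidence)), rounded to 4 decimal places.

Prior odds = 0.203/(1−0.203) = 0.25471.
Likelihood ratio for E1 = 0.53/0.41 = 1.2927.
Likelihood ratio for E2 = 0.84/0.43 = 1.9535.
Posterior odds = prior odds × LR₁ × LR₂ = 0.64319.

Posterior odds ≈ 0.6432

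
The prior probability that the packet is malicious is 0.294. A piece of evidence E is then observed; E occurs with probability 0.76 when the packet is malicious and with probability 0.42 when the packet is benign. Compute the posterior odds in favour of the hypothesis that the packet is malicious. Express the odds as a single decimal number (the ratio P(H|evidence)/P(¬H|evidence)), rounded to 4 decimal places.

Prior odds = 0.294/(1−0.294) = 0.41643.
Likelihood ratio for E = 0.76/0.42 = 1.8095.
Posterior odds = prior odds × LR = 0.75354.

Posterior odds ≈ 0.7535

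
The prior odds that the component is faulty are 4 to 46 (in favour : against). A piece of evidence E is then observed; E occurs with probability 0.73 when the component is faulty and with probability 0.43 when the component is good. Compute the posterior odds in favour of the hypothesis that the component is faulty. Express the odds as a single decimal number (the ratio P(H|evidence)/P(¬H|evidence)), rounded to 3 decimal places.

Prior odds = 4/46 = 0.086957. In log-odds, ln(0.086957) = -2.4423.
Add log likelihood ratio: ln(1.6977) = 0.52926.
Posterior log-odds = -1.9131, so posterior odds = exp(-1.9131) = 0.14762.

Posterior odds ≈ 0.148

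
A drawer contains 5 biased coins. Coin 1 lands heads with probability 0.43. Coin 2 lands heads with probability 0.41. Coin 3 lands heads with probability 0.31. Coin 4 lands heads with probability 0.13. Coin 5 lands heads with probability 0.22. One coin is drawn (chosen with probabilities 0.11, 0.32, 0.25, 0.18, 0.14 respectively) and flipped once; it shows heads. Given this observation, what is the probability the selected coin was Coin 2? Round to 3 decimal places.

Posterior probability ≈ 0.423

Tabulate prior·likelihood by source: [1] prior 0.11, lik 0.43, product 0.04730; [2] prior 0.32, lik 0.41, product 0.1312; [3] prior 0.25, lik 0.31, product 0.07750; [4] prior 0.18, lik 0.13, product 0.02340; [5] prior 0.14, lik 0.22, product 0.03080.
Normalizing constant = 0.31020; the posterior for Coin 2 is its product over the sum, 0.1312/0.31020 = 0.423.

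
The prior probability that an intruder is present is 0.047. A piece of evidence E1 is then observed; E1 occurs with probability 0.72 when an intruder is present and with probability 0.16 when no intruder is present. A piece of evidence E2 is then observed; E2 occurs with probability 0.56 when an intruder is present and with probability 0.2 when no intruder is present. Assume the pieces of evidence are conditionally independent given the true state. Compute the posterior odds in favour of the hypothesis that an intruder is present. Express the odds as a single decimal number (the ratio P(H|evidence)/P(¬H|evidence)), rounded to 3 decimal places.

Posterior odds ≈ 0.621

Prior odds = 0.047/(1−0.047) = 0.049318.
Likelihood ratio for E1 = 0.72/0.16 = 4.5000.
Likelihood ratio for E2 = 0.56/0.2 = 2.8000.
Posterior odds = prior odds × LR₁ × LR₂ = 0.62141.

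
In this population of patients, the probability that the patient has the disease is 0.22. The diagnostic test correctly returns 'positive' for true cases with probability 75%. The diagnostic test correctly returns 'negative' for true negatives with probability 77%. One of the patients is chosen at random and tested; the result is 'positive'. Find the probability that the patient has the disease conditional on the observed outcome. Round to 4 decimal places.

Write H for 'the patient has the disease'. Prior odds H:¬H = 0.22/0.78 = 0.28205. For the 'positive' outcome, the likelihood ratio is 0.75/0.23 = 3.2609.
Posterior odds = 0.28205 × 3.2609 = 0.91973, so P(H|E) = 0.91973/(1+0.91973) = 0.4791.

P(H | E) ≈ 0.4791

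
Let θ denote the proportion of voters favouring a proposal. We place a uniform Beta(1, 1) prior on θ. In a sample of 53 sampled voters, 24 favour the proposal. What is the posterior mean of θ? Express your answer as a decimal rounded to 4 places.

Posterior mean ≈ 0.4545

The binomial likelihood is conjugate to the Beta prior: with 24 successes and 29 failures, the posterior is Beta(1+24, 1+29) = Beta(25, 30).
E[θ | data] = 25/(25+30) = 0.4545.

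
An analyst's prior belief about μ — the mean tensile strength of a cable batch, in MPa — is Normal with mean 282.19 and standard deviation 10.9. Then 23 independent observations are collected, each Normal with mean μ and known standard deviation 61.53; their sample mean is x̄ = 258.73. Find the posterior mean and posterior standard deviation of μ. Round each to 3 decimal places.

Posterior mean ≈ 272.355; posterior SD ≈ 8.307

Prior precision 1/τ₀² = 1/10.9² = 0.00841680; data precision n/σ² = 23/61.53² = 0.00607511.
Posterior precision = 0.00841680 + 0.00607511 = 0.0144919, giving posterior SD = 1/√0.0144919 = 8.307.
Posterior mean = (0.00841680·282.19 + 0.00607511·258.73) / 0.0144919 = 272.355.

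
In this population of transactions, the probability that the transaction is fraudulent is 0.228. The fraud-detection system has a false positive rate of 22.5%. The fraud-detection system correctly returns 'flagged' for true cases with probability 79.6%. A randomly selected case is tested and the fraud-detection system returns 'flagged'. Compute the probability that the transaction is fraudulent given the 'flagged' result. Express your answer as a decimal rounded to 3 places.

P(H | E) ≈ 0.511

Let H be the event that the transaction is fraudulent. P(H) = 0.228, so P(¬H) = 0.772. With E the 'flagged' result, P(E|H) = 0.796 and P(E|¬H) = 0.225.
P(E) = 0.796·0.228 + 0.225·0.772 = 0.18149 + 0.17370 = 0.35519.
By Bayes' theorem, P(H|E) = 0.18149 / 0.35519 = 0.511.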